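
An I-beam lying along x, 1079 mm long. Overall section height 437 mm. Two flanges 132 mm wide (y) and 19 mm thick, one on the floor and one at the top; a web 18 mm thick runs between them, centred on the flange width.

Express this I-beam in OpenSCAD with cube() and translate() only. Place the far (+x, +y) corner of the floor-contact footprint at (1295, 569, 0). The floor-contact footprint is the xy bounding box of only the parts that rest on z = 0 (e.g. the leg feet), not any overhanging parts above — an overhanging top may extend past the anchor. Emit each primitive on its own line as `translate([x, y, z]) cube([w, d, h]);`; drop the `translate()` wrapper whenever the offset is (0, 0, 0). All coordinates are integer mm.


translate([216, 437, 0]) cube([1079, 132, 19]);
translate([216, 494, 19]) cube([1079, 18, 399]);
translate([216, 437, 418]) cube([1079, 132, 19]);


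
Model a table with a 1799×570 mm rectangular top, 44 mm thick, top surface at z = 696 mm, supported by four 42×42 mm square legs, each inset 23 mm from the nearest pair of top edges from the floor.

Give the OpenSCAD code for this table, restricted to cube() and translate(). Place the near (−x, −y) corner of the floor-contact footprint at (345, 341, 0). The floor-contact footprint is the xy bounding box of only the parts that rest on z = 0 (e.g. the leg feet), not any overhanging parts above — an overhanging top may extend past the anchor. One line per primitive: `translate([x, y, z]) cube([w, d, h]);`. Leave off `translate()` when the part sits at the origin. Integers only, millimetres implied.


translate([322, 318, 652]) cube([1799, 570, 44]);
translate([345, 341, 0]) cube([42, 42, 652]);
translate([2056, 341, 0]) cube([42, 42, 652]);
translate([345, 823, 0]) cube([42, 42, 652]);
translate([2056, 823, 0]) cube([42, 42, 652]);


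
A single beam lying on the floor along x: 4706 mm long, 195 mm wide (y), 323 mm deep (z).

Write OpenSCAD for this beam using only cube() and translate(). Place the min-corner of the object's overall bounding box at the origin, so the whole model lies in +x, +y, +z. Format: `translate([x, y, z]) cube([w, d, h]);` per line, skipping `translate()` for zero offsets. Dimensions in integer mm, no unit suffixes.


cube([4706, 195, 323]);


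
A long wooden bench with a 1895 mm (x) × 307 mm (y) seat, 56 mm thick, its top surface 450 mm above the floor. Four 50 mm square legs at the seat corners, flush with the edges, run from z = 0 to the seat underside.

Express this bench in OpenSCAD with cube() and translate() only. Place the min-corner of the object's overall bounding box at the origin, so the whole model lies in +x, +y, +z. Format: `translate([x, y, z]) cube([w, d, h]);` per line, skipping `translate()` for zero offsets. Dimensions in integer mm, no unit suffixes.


// leg_h = 450 − 56 = 394
translate([0, 0, 394]) cube([1895, 307, 56]);
cube([50, 50, 394]);
translate([0, 257, 0]) cube([50, 50, 394]);
translate([1845, 0, 0]) cube([50, 50, 394]);
translate([1845, 257, 0]) cube([50, 50, 394]);


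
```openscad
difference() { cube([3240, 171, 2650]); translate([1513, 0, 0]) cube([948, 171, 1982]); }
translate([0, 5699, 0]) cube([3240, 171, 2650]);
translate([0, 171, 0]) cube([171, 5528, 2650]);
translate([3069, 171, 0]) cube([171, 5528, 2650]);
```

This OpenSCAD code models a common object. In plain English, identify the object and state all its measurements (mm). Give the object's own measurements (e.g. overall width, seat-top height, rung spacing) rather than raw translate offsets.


A single room: four walls, each 2650 mm tall and 171 mm thick, enclosing an outside footprint 3240×5870 mm (x × y), no floor or roof. The front and back walls (−y and +y sides) run the full x-width; the side walls fit between their inner faces. A door opening 948 mm wide and 1982 mm tall is cut through the front wall from the floor up, its −x edge 1513 mm from the wall's −x end.


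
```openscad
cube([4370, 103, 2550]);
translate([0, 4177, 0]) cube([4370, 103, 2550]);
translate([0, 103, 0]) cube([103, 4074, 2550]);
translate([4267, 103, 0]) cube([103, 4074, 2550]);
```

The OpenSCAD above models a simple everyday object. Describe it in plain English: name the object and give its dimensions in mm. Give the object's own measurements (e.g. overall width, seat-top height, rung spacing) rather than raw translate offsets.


The wall frame of a small rectangular building: four walls, each 2550 mm tall and 103 mm thick, enclosing a footprint 4370 mm (x) by 4280 mm (y) outside-to-outside, with no floor or roof. The front and back walls (the −y and +y sides) span the full width; the two side walls fit between them.


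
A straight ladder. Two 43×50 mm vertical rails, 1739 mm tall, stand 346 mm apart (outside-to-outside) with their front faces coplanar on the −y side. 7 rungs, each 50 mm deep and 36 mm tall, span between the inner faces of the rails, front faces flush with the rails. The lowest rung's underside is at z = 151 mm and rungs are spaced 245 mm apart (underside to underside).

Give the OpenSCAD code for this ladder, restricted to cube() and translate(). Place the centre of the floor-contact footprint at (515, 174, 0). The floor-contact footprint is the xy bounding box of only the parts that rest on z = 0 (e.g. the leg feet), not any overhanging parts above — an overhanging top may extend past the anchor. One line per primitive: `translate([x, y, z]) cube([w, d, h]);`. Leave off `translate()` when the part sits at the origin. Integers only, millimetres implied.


translate([342, 149, 0]) cube([43, 50, 1739]);
translate([645, 149, 0]) cube([43, 50, 1739]);
translate([385, 149, 151]) cube([260, 50, 36]);
translate([385, 149, 396]) cube([260, 50, 36]);
translate([385, 149, 641]) cube([260, 50, 36]);
translate([385, 149, 886]) cube([260, 50, 36]);
translate([385, 149, 1131]) cube([260, 50, 36]);
translate([385, 149, 1376]) cube([260, 50, 36]);
translate([385, 149, 1621]) cube([260, 50, 36]);


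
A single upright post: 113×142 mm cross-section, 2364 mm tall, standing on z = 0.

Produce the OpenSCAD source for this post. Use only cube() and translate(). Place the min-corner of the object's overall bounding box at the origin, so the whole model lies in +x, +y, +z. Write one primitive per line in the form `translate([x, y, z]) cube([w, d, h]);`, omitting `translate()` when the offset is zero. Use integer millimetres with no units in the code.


cube([113, 142, 2364]);


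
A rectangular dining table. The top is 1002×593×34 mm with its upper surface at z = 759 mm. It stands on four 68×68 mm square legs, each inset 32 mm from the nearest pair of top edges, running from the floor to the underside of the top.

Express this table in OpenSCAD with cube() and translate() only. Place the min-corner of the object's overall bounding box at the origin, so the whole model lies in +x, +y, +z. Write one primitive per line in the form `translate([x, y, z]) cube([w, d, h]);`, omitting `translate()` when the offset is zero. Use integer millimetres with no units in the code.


translate([0, 0, 725]) cube([1002, 593, 34]);
translate([32, 32, 0]) cube([68, 68, 725]);
translate([902, 32, 0]) cube([68, 68, 725]);
translate([32, 493, 0]) cube([68, 68, 725]);
translate([902, 493, 0]) cube([68, 68, 725]);


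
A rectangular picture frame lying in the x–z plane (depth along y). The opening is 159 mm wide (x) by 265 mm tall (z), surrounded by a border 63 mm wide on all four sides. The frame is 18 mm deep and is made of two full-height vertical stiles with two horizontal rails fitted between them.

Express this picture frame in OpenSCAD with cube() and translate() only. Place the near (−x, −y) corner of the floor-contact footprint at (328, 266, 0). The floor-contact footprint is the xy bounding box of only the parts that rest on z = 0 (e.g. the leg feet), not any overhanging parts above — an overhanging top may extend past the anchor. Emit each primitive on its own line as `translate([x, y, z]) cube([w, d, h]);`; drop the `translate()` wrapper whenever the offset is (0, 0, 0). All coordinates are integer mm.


translate([328, 266, 0]) cube([63, 18, 391]);
translate([550, 266, 0]) cube([63, 18, 391]);
translate([391, 266, 0]) cube([159, 18, 63]);
translate([391, 266, 328]) cube([159, 18, 63]);


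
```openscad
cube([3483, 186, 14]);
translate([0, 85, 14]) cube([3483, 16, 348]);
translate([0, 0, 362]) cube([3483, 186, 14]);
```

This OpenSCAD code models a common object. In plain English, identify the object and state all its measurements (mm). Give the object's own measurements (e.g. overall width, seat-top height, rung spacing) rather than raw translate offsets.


An I-beam lying along x, 3483 mm long. Overall section height 376 mm. Two flanges 186 mm wide (y) and 14 mm thick, one on the floor and one at the top; a web 16 mm thick runs between them, centred on the flange width.


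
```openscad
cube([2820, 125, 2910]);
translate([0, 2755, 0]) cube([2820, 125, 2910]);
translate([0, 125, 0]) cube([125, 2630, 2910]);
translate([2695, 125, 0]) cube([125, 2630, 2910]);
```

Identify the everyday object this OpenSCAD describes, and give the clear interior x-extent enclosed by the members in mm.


A house (or room) frame. The interior width is 2570 mm.

Four 2910 mm walls enclosing a rectangle with no floor or roof — a room or house frame. Outside width is 2820 mm and wall thickness is 125 mm, so the interior width is 2820 − 2 × 125 = 2570 mm.


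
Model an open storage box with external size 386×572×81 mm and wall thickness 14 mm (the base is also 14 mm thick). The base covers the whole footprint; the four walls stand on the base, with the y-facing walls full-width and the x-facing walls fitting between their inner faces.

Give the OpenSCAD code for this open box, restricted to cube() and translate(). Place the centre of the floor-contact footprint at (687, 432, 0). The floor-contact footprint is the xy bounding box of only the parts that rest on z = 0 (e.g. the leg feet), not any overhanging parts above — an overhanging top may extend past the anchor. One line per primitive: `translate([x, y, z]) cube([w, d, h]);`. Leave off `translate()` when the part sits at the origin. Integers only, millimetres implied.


translate([494, 146, 0]) cube([386, 572, 14]);
translate([494, 146, 14]) cube([386, 14, 67]);
translate([494, 704, 14]) cube([386, 14, 67]);
translate([494, 160, 14]) cube([14, 544, 67]);
translate([866, 160, 14]) cube([14, 544, 67]);


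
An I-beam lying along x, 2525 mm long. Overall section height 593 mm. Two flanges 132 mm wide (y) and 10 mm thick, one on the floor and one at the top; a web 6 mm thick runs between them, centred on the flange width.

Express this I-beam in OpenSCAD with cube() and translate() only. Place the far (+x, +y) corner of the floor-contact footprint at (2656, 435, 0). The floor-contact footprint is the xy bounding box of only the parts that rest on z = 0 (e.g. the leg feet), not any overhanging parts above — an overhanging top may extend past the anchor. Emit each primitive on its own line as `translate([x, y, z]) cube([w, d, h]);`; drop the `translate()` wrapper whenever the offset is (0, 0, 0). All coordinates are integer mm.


translate([131, 303, 0]) cube([2525, 132, 10]);
translate([131, 366, 10]) cube([2525, 6, 573]);
translate([131, 303, 583]) cube([2525, 132, 10]);


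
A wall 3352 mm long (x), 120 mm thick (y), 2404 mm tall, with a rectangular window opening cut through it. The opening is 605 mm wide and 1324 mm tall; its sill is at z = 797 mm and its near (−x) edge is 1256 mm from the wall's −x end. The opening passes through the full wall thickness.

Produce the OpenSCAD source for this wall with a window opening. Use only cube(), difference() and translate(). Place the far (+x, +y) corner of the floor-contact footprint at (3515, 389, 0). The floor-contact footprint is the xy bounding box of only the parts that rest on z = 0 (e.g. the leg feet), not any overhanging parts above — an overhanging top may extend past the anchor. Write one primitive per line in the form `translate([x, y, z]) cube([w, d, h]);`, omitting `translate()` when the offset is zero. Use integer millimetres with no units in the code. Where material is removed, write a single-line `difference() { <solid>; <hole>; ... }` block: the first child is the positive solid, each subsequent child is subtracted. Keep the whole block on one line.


difference() { translate([163, 269, 0]) cube([3352, 120, 2404]); translate([1419, 269, 797]) cube([605, 120, 1324]); }


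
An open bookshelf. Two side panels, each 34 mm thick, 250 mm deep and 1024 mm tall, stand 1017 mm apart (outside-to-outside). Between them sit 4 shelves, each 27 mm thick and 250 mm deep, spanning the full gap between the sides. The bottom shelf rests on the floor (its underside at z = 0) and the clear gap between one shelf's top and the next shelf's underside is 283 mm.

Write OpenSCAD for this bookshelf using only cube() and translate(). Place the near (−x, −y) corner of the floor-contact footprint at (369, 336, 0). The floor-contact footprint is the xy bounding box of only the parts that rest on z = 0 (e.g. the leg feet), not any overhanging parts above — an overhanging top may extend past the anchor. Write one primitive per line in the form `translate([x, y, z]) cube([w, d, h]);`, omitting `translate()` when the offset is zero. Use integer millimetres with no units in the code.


translate([369, 336, 0]) cube([34, 250, 1024]);
translate([1352, 336, 0]) cube([34, 250, 1024]);
translate([403, 336, 0]) cube([949, 250, 27]);
translate([403, 336, 310]) cube([949, 250, 27]);
translate([403, 336, 620]) cube([949, 250, 27]);
translate([403, 336, 930]) cube([949, 250, 27]);


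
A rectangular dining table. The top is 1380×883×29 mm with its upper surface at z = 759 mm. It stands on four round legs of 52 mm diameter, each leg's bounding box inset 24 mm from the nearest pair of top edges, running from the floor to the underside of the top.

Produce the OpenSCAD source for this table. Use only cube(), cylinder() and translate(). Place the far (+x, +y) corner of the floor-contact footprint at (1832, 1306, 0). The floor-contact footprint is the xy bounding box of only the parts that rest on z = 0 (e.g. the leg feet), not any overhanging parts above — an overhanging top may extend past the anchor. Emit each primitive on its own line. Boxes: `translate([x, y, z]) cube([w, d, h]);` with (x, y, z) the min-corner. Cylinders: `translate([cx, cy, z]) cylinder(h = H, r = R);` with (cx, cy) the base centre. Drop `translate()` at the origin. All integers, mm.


// leg_h = 759 - 29 = 730
translate([476, 447, 730]) cube([1380, 883, 29]);
translate([526, 497, 0]) cylinder(h = 730, r = 26);
translate([1806, 497, 0]) cylinder(h = 730, r = 26);
translate([526, 1280, 0]) cylinder(h = 730, r = 26);
translate([1806, 1280, 0]) cylinder(h = 730, r = 26);


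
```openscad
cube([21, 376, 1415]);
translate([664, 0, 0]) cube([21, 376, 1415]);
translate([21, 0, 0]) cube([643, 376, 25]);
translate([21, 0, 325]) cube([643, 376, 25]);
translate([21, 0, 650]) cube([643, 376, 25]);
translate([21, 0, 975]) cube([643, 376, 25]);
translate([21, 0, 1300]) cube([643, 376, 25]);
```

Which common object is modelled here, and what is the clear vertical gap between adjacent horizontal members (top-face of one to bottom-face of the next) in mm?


A bookshelf. The clear shelf gap is 300 mm.

Two tall side panels with 5 horizontal boards between them — a bookshelf. The first two shelf undersides are at z = 0 and z = 325; with shelf thickness 25, the clear gap is 325 − 0 − 25 = 300 mm.


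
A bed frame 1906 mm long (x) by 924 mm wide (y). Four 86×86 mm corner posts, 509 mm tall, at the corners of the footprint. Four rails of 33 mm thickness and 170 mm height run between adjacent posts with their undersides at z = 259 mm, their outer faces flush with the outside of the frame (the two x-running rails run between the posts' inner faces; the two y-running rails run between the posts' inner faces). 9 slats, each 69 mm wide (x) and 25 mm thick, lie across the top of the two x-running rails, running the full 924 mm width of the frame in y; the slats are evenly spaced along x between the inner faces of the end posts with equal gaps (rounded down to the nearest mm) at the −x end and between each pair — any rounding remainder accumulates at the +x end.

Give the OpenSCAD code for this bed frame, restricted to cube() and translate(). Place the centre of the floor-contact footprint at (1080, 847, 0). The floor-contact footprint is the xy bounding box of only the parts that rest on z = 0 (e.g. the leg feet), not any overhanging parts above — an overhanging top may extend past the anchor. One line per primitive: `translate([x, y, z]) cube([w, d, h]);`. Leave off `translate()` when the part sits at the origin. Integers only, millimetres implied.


translate([127, 385, 0]) cube([86, 86, 509]);
translate([127, 1223, 0]) cube([86, 86, 509]);
translate([1947, 385, 0]) cube([86, 86, 509]);
translate([1947, 1223, 0]) cube([86, 86, 509]);
translate([213, 385, 259]) cube([1734, 33, 170]);
translate([213, 1276, 259]) cube([1734, 33, 170]);
translate([127, 471, 259]) cube([33, 752, 170]);
translate([2000, 471, 259]) cube([33, 752, 170]);
translate([324, 385, 429]) cube([69, 924, 25]);
translate([504, 385, 429]) cube([69, 924, 25]);
translate([684, 385, 429]) cube([69, 924, 25]);
translate([864, 385, 429]) cube([69, 924, 25]);
translate([1044, 385, 429]) cube([69, 924, 25]);
translate([1224, 385, 429]) cube([69, 924, 25]);
translate([1404, 385, 429]) cube([69, 924, 25]);
translate([1584, 385, 429]) cube([69, 924, 25]);
translate([1764, 385, 429]) cube([69, 924, 25]);


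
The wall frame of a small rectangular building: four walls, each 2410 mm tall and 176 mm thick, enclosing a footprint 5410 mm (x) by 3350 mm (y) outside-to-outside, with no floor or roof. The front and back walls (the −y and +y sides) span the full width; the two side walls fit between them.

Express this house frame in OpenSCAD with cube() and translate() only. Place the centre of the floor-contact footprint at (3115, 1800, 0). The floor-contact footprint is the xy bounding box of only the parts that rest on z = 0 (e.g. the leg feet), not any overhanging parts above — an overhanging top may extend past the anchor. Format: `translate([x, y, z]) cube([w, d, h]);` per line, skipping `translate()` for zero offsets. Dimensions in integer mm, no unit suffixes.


translate([410, 125, 0]) cube([5410, 176, 2410]);
translate([410, 3299, 0]) cube([5410, 176, 2410]);
translate([410, 301, 0]) cube([176, 2998, 2410]);
translate([5644, 301, 0]) cube([176, 2998, 2410]);


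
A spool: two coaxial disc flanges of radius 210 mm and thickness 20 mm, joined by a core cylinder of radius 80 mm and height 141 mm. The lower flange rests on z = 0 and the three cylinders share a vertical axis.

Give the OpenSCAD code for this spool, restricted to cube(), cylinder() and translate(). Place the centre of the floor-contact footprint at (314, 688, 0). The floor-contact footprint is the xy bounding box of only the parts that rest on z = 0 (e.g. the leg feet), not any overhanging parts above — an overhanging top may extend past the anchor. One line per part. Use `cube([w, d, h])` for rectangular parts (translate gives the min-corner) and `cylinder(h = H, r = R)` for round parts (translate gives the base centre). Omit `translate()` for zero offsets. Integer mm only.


translate([314, 688, 0]) cylinder(h = 20, r = 210);
translate([314, 688, 20]) cylinder(h = 141, r = 80);
translate([314, 688, 161]) cylinder(h = 20, r = 210);


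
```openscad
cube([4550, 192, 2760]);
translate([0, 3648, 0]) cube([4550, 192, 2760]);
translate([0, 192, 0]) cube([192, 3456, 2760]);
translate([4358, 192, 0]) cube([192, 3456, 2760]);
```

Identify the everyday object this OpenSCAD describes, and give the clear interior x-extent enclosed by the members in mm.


A house (or room) frame. The interior width is 4166 mm.

Four 2760 mm walls enclosing a rectangle with no floor or roof — a room or house frame. Outside width is 4550 mm and wall thickness is 192 mm, so the interior width is 4550 − 2 × 192 = 4166 mm.


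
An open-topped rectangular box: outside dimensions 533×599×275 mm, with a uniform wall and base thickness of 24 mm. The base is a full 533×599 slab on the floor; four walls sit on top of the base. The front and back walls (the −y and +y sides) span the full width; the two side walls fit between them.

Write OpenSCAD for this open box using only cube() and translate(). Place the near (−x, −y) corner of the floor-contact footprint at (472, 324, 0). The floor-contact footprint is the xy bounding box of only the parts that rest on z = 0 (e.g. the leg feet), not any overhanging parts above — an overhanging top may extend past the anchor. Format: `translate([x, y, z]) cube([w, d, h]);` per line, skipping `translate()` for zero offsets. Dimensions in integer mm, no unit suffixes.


translate([472, 324, 0]) cube([533, 599, 24]);
translate([472, 324, 24]) cube([533, 24, 251]);
translate([472, 899, 24]) cube([533, 24, 251]);
translate([472, 348, 24]) cube([24, 551, 251]);
translate([981, 348, 24]) cube([24, 551, 251]);


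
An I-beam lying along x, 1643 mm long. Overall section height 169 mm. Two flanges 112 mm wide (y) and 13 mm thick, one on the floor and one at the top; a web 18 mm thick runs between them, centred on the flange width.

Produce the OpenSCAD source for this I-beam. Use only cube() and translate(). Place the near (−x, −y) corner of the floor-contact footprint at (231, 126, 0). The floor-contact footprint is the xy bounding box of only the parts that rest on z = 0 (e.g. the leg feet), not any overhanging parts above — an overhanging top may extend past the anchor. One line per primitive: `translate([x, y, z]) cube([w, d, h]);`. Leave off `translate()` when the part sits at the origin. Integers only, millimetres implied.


translate([231, 126, 0]) cube([1643, 112, 13]);
translate([231, 173, 13]) cube([1643, 18, 143]);
translate([231, 126, 156]) cube([1643, 112, 13]);


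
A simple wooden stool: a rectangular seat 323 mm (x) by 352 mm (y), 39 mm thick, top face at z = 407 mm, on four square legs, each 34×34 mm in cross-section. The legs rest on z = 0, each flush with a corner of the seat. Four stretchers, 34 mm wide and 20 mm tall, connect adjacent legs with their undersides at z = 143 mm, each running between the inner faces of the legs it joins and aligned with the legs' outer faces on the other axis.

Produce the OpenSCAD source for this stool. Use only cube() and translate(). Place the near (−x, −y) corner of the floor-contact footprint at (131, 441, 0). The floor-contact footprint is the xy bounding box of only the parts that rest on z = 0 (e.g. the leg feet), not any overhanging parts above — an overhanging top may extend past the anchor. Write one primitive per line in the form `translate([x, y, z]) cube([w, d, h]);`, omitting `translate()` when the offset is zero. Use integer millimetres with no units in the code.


translate([131, 441, 368]) cube([323, 352, 39]);
translate([131, 441, 0]) cube([34, 34, 368]);
translate([420, 441, 0]) cube([34, 34, 368]);
translate([131, 759, 0]) cube([34, 34, 368]);
translate([420, 759, 0]) cube([34, 34, 368]);
translate([165, 441, 143]) cube([255, 34, 20]);
translate([165, 759, 143]) cube([255, 34, 20]);
translate([131, 475, 143]) cube([34, 284, 20]);
translate([420, 475, 143]) cube([34, 284, 20]);


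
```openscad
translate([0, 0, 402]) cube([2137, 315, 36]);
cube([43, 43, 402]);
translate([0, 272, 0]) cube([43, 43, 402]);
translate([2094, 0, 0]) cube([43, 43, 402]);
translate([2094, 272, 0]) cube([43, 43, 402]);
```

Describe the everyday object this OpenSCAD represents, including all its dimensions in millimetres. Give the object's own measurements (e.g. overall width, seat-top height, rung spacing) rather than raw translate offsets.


A bench: a 2137×315 mm seat slab, 36 mm thick, top at z = 438 mm, on four 43×43 mm square legs flush with the seat corners and standing on z = 0.


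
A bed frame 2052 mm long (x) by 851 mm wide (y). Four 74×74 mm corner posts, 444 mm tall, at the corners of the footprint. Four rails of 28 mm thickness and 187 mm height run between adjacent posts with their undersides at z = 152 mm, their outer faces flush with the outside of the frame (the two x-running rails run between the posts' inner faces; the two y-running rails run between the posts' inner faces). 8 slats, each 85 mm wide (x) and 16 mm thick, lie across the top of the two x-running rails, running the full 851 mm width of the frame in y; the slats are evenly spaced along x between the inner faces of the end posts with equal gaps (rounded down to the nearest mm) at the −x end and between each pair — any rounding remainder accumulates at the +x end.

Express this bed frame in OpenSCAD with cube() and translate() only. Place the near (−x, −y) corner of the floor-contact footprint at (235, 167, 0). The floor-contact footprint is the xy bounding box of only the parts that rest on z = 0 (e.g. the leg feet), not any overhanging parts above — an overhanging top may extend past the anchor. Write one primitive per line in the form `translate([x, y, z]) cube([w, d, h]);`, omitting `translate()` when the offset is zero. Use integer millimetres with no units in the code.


translate([235, 167, 0]) cube([74, 74, 444]);
translate([235, 944, 0]) cube([74, 74, 444]);
translate([2213, 167, 0]) cube([74, 74, 444]);
translate([2213, 944, 0]) cube([74, 74, 444]);
translate([309, 167, 152]) cube([1904, 28, 187]);
translate([309, 990, 152]) cube([1904, 28, 187]);
translate([235, 241, 152]) cube([28, 703, 187]);
translate([2259, 241, 152]) cube([28, 703, 187]);
translate([445, 167, 339]) cube([85, 851, 16]);
translate([666, 167, 339]) cube([85, 851, 16]);
translate([887, 167, 339]) cube([85, 851, 16]);
translate([1108, 167, 339]) cube([85, 851, 16]);
translate([1329, 167, 339]) cube([85, 851, 16]);
translate([1550, 167, 339]) cube([85, 851, 16]);
translate([1771, 167, 339]) cube([85, 851, 16]);
translate([1992, 167, 339]) cube([85, 851, 16]);


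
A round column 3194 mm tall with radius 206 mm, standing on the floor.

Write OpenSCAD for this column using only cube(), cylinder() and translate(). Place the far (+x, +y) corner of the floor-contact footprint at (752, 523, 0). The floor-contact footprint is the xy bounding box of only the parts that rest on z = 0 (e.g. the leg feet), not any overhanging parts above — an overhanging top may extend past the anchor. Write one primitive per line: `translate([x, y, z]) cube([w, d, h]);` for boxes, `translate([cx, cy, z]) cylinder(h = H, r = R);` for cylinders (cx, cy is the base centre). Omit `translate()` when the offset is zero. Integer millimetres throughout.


translate([546, 317, 0]) cylinder(h = 3194, r = 206);


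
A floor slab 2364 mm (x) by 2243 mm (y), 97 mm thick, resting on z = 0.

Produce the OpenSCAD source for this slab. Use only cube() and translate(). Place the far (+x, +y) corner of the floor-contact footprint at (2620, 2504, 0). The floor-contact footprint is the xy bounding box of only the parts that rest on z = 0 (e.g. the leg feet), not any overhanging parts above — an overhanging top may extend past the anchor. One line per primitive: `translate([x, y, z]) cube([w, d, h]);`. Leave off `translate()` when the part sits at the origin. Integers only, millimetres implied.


translate([256, 261, 0]) cube([2364, 2243, 97]);


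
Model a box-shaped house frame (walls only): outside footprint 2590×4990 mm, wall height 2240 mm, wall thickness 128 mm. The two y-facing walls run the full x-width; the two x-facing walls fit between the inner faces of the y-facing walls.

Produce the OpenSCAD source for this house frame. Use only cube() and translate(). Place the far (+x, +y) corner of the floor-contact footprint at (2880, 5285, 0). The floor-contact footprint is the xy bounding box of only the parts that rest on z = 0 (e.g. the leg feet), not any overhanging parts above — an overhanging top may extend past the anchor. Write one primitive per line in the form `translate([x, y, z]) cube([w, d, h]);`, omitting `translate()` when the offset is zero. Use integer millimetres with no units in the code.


translate([290, 295, 0]) cube([2590, 128, 2240]);
translate([290, 5157, 0]) cube([2590, 128, 2240]);
translate([290, 423, 0]) cube([128, 4734, 2240]);
translate([2752, 423, 0]) cube([128, 4734, 2240]);


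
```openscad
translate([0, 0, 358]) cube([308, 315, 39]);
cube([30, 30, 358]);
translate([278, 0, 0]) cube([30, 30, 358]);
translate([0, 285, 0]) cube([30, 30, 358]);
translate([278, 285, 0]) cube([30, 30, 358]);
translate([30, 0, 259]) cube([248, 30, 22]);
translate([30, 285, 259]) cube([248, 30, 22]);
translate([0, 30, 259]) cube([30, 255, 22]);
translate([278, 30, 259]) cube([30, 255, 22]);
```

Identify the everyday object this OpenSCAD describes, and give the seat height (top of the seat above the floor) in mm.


A stool. The seat height is 397 mm.

A 308×315×39 slab at z = 358 on four corner posts — a stool. The seat top is 358 + 39 = 397 mm.


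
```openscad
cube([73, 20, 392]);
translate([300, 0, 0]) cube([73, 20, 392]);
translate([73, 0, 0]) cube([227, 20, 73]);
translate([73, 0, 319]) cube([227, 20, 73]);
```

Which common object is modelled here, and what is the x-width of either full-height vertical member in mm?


A picture frame. The border width is 73 mm.

Four thin pieces enclosing a rectangular opening — a picture frame. The two full-height stiles are 392 mm tall; the top rail sits at z = 319 and is 73 mm tall, so the border above the opening is 392 − 319 = 73 mm, matching the stile x-width.


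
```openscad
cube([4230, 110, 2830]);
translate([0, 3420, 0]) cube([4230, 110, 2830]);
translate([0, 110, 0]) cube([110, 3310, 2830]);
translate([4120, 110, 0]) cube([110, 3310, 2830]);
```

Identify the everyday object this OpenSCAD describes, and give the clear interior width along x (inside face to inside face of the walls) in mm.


A house (or room) frame. The interior width is 4010 mm.

Four 2830 mm walls enclosing a rectangle with no floor or roof — a room or house frame. Outside width is 4230 mm and wall thickness is 110 mm, so the interior width is 4230 − 2 × 110 = 4010 mm.


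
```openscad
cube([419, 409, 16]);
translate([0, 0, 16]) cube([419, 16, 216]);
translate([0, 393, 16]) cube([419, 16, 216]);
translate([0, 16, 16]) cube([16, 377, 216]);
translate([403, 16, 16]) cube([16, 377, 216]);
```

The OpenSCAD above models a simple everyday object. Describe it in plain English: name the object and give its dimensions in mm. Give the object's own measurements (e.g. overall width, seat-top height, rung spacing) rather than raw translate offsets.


An open-topped rectangular box: outside dimensions 419×409×232 mm, with a uniform wall and base thickness of 16 mm. The base is a full 419×409 slab on the floor; four walls sit on top of the base. The front and back walls (the −y and +y sides) span the full width; the two side walls fit between them.


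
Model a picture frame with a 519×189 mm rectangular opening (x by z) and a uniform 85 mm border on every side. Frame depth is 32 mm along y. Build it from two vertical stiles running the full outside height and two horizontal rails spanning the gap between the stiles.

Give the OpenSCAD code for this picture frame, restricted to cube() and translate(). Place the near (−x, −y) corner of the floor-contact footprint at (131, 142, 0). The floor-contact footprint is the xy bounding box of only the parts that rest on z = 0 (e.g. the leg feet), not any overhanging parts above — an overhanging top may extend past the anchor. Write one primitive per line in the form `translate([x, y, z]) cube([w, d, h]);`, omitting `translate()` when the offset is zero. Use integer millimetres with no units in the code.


translate([131, 142, 0]) cube([85, 32, 359]);
translate([735, 142, 0]) cube([85, 32, 359]);
translate([216, 142, 0]) cube([519, 32, 85]);
translate([216, 142, 274]) cube([519, 32, 85]);


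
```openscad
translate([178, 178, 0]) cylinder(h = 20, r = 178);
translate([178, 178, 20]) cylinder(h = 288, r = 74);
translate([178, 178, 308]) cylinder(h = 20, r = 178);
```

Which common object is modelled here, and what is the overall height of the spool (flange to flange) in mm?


A spool. The overall height is 328 mm.

Three coaxial cylinders, large–small–large — a spool. Two 20 mm flanges and a 288 mm core give 20 + 288 + 20 = 328 mm.


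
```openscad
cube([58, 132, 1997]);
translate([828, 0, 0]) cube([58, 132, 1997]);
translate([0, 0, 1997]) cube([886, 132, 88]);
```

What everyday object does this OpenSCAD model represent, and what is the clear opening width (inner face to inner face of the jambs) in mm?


A door frame. The clear opening width is 770 mm.

Two 1997 mm tall posts with a header on top — a door frame. The left jamb is 58 mm wide at x = 0; the right jamb starts at x = 828. The clear opening is 828 − 58 = 770 mm.


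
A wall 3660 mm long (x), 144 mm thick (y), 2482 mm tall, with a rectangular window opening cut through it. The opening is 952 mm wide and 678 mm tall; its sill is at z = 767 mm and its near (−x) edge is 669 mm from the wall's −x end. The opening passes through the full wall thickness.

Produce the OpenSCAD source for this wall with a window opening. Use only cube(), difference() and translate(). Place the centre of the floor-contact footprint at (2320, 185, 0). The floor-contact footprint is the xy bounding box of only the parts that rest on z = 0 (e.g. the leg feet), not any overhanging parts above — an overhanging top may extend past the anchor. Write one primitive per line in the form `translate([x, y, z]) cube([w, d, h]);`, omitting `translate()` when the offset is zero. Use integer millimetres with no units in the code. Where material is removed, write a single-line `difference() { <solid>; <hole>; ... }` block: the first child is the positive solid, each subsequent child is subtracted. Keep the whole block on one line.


difference() { translate([490, 113, 0]) cube([3660, 144, 2482]); translate([1159, 113, 767]) cube([952, 144, 678]); }


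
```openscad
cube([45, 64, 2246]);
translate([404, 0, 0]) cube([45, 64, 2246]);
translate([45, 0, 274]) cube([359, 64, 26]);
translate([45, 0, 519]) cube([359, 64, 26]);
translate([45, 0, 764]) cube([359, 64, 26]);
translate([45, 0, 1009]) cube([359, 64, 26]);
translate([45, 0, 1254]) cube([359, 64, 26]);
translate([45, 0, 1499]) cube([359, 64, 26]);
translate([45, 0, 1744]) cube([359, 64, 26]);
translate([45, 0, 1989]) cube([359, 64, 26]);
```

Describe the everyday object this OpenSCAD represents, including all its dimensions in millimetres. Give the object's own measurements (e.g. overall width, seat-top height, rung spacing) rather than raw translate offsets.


A straight ladder. Two 45×64 mm vertical rails, 2246 mm tall, stand 449 mm apart (outside-to-outside) with their front faces coplanar on the −y side. 8 rungs, each 64 mm deep and 26 mm tall, span between the inner faces of the rails, front faces flush with the rails. The lowest rung's underside is at z = 274 mm and rungs are spaced 245 mm apart (underside to underside).


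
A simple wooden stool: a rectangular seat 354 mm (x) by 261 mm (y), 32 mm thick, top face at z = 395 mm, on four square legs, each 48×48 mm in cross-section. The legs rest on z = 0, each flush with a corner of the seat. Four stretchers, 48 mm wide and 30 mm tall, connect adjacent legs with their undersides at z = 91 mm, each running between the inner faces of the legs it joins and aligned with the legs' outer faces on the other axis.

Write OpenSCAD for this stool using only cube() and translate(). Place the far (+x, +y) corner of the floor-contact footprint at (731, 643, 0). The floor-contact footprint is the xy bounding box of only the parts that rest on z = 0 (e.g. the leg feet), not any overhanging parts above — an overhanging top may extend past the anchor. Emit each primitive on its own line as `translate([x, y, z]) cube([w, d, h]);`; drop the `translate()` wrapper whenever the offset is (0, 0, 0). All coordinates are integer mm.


// leg_h = 395 - 32 = 363
// stretcher span = 354 - 2*48 = 258
translate([377, 382, 363]) cube([354, 261, 32]);
translate([377, 382, 0]) cube([48, 48, 363]);
translate([683, 382, 0]) cube([48, 48, 363]);
translate([377, 595, 0]) cube([48, 48, 363]);
translate([683, 595, 0]) cube([48, 48, 363]);
translate([425, 382, 91]) cube([258, 48, 30]);
translate([425, 595, 91]) cube([258, 48, 30]);
translate([377, 430, 91]) cube([48, 165, 30]);
translate([683, 430, 91]) cube([48, 165, 30]);


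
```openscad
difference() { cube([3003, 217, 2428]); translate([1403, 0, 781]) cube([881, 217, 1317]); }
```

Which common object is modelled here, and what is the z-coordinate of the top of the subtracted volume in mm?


A wall with a window opening. The window head height is 2098 mm.

A wall with a rectangular opening subtracted — a window. Sill at z = 781, opening 1317 mm tall, so the head is at 781 + 1317 = 2098 mm.


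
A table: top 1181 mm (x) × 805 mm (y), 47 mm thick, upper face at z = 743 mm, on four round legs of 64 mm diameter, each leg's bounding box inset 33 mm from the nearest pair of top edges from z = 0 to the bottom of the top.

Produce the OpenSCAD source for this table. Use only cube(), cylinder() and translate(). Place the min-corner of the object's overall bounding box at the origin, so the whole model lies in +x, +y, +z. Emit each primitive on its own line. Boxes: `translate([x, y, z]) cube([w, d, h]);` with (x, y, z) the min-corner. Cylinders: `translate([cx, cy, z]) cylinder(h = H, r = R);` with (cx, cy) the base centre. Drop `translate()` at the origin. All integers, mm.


// leg_h = 743 - 47 = 696
translate([0, 0, 696]) cube([1181, 805, 47]);
translate([65, 65, 0]) cylinder(h = 696, r = 32);
translate([1116, 65, 0]) cylinder(h = 696, r = 32);
translate([65, 740, 0]) cylinder(h = 696, r = 32);
translate([1116, 740, 0]) cylinder(h = 696, r = 32);


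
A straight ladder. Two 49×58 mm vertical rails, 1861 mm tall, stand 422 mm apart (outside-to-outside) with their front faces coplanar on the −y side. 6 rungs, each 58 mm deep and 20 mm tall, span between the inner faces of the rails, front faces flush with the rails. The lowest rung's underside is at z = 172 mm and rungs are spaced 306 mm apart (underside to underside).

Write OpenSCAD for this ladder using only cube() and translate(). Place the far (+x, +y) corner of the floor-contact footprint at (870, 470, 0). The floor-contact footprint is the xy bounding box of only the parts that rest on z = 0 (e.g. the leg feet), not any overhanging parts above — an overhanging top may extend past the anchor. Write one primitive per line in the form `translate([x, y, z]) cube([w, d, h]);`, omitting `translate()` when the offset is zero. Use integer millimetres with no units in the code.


translate([448, 412, 0]) cube([49, 58, 1861]);
translate([821, 412, 0]) cube([49, 58, 1861]);
translate([497, 412, 172]) cube([324, 58, 20]);
translate([497, 412, 478]) cube([324, 58, 20]);
translate([497, 412, 784]) cube([324, 58, 20]);
translate([497, 412, 1090]) cube([324, 58, 20]);
translate([497, 412, 1396]) cube([324, 58, 20]);
translate([497, 412, 1702]) cube([324, 58, 20]);


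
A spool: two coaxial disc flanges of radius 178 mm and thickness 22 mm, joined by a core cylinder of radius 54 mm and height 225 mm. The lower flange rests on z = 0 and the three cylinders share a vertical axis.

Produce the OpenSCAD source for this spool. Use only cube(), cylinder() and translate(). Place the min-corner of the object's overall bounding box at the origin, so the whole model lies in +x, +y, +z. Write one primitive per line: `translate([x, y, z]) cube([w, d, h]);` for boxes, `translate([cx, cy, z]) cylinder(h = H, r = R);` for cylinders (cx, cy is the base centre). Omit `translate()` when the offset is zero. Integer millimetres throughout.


translate([178, 178, 0]) cylinder(h = 22, r = 178);
translate([178, 178, 22]) cylinder(h = 225, r = 54);
translate([178, 178, 247]) cylinder(h = 22, r = 178);
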